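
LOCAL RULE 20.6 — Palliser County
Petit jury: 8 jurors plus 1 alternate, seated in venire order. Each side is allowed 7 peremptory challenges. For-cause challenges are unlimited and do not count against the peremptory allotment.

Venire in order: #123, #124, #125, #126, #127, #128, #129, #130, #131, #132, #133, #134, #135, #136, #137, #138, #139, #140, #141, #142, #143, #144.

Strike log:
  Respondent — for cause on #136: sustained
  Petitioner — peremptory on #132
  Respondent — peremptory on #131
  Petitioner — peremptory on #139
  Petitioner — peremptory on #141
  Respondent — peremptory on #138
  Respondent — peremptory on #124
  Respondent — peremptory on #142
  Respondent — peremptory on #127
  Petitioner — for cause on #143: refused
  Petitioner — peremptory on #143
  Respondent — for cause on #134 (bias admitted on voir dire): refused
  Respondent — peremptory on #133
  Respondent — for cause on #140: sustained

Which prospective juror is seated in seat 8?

Removed: #124, #127, #131, #132, #133, #136, #138, #139, #140, #141, #142, #143. (#134 stays — for-cause denied.)
Filling seats in venire order through position 8: #123, #125, #126, #128, #129, #130, #134, #135.
So seat 8 is #135.

135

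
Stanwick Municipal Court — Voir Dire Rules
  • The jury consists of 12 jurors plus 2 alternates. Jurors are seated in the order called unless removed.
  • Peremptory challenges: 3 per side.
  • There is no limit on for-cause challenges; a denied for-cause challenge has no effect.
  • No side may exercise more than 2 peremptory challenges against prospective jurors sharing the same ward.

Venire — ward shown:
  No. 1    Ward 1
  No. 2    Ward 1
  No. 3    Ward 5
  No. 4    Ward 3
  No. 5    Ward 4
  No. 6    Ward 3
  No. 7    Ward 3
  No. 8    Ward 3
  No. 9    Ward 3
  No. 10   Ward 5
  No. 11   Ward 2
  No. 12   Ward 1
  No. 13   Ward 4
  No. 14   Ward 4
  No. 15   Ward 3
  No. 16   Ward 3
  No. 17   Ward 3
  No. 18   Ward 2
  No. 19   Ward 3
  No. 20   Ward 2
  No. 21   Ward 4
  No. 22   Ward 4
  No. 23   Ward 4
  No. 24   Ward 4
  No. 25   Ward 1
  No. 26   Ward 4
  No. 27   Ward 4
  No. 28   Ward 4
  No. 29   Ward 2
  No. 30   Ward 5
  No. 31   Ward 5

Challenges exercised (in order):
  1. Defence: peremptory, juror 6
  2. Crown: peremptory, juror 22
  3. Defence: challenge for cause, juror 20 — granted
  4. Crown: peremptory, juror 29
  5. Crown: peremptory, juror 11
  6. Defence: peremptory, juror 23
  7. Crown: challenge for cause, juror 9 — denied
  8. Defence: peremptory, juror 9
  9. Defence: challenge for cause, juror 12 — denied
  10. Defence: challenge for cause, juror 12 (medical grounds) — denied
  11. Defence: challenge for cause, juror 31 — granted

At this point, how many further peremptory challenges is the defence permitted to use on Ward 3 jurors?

0

Defence peremptories so far: #6, #23, #9 — 3 of 3 used, 0 left overall.
Against Ward 3: #6, #9 — 2 used; per-ward cap 2 leaves 0.
Binding limit: min(0, 0) = 0.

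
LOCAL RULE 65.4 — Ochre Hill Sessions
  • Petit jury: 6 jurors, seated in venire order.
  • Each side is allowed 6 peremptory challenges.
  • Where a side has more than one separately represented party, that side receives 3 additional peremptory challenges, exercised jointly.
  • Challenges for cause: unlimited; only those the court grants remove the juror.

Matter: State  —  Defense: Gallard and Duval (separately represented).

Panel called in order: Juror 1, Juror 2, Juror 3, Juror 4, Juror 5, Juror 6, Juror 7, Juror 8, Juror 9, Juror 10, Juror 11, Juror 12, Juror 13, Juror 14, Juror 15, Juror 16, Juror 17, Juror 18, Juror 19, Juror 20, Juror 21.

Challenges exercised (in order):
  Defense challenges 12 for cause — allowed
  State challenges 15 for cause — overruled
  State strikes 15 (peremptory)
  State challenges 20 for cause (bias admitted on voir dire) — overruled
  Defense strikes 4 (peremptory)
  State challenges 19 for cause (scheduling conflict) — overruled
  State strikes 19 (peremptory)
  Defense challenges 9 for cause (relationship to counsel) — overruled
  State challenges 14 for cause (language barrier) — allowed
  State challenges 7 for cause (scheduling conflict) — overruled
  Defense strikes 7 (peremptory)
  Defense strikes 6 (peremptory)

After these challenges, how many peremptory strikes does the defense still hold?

Defense allotment: 6 base + 3 multi-party = 9.
Defense peremptories used: #4, #7, #6 — 3 (for-cause on #12, #9 don't count).
Remaining: 9 − 3 = 6.

6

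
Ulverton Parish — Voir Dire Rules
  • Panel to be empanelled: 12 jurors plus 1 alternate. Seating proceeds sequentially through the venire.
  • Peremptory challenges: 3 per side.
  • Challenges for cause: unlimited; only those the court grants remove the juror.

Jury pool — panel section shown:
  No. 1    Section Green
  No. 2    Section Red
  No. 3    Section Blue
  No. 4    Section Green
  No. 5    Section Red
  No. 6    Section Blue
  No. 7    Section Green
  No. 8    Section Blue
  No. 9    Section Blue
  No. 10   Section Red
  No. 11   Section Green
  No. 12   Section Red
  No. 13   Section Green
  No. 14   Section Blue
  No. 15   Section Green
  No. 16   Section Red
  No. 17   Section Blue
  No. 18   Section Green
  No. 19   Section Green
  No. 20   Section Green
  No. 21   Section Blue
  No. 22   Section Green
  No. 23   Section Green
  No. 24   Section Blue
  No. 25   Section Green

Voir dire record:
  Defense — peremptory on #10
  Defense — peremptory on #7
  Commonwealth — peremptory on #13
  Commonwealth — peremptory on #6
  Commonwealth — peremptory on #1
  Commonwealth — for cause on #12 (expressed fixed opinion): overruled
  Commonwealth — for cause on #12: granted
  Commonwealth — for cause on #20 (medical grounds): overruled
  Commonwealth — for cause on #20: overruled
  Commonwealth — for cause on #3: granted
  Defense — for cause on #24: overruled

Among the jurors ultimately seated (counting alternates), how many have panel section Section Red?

Removed: #1, #3, #6, #7, #10, #12, #13.
Seated (13 incl. alternates): #2, #4, #5, #8, #9, #11, #14, #15, #16, #17, #18, #19, #20.
Of those, in Section Red: #2, #5, #16 → 3.

3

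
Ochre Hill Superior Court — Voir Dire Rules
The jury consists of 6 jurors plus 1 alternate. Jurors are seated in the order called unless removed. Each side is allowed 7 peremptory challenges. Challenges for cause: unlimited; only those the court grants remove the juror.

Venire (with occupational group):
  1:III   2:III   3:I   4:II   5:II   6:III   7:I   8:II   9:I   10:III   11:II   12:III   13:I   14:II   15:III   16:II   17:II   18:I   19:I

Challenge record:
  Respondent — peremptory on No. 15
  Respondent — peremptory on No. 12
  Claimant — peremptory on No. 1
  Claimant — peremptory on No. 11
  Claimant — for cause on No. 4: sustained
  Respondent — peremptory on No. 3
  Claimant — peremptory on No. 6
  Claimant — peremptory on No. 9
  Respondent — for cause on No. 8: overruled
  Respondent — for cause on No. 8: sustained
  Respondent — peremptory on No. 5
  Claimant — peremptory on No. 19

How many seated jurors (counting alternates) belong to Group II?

Removed: #1, #3, #4, #5, #6, #8, #9, #11, #12, #15, #19.
Seated (7 incl. alternates): #2, #7, #10, #13, #14, #16, #17.
Of those, in Group II: #14, #16, #17 → 3.

3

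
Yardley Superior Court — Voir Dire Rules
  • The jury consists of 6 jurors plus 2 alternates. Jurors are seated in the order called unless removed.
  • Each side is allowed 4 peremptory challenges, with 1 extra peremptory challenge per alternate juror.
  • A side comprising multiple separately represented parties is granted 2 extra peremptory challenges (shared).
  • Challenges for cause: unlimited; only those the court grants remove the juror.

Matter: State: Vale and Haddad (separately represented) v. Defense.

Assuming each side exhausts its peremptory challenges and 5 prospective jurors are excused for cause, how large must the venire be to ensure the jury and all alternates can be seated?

27

Seats to fill: 6 + 2 alternates = 8.
Peremptories — State: 4 + 1×2 + 2 = 8; Defense: 4 + 1×2 = 6; total 14.
For-cause removals: 5.
Minimum venire: 8 + 14 + 5 = 27.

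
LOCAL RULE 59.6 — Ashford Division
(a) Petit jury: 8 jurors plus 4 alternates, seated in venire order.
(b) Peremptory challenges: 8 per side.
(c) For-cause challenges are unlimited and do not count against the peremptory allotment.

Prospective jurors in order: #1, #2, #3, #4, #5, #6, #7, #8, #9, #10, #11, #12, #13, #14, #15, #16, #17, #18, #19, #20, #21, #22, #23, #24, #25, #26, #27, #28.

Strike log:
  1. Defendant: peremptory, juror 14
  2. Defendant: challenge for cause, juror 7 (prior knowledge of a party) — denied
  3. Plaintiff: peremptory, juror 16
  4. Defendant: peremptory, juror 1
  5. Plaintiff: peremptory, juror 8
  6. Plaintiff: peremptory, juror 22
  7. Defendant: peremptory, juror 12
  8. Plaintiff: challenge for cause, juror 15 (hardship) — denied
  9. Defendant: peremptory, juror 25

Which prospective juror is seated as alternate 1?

Removed: #1, #8, #12, #14, #16, #22, #25. (#7, #15 stay — for-cause denied.)
Seating in order: seats 1–8 → #2, #3, #4, #5, #6, #7, #9, #10; alternates → #11, #13, #15, #17.
So alternate 1 is #11.

11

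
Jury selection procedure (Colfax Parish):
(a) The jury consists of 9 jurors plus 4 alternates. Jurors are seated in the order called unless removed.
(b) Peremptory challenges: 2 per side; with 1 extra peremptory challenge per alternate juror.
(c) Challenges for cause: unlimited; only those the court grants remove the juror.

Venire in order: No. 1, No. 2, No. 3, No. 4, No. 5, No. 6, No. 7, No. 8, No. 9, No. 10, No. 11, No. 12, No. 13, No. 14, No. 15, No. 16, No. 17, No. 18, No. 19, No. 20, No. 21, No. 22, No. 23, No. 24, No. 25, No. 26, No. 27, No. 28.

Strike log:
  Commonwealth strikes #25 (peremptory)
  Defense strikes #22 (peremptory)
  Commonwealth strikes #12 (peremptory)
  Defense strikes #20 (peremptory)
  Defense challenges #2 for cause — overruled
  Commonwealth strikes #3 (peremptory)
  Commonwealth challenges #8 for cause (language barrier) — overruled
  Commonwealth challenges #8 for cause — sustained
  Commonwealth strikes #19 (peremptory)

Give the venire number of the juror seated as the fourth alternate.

16

Removed: #3, #8, #12, #19, #20, #22, #25. (#2 stays — for-cause denied.)
Seating in order: seats 1–9 → #1, #2, #4, #5, #6, #7, #9, #10, #11; alternates → #13, #14, #15, #16.
So alternate 4 is #16.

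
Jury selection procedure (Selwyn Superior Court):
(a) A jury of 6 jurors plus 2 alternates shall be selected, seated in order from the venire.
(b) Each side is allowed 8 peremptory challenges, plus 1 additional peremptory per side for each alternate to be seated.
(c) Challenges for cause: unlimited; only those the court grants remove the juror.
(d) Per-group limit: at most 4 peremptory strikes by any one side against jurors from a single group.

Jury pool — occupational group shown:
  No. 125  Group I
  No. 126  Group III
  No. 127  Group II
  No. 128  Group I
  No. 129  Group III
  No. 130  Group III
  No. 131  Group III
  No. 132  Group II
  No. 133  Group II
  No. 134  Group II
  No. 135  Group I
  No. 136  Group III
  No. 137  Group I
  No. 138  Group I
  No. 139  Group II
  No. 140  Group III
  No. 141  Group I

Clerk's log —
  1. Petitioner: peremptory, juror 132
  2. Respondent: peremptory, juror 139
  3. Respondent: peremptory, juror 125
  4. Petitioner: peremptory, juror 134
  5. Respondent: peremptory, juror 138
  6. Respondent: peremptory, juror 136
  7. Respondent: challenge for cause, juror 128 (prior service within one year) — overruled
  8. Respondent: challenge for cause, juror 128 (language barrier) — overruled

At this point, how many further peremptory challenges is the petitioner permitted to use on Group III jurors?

4

Petitioner peremptories so far: #132, #134 — 2 of 10 used, 8 left overall.
Against Group III: none yet — per-group cap 4 leaves 4.
Binding limit: min(8, 4) = 4.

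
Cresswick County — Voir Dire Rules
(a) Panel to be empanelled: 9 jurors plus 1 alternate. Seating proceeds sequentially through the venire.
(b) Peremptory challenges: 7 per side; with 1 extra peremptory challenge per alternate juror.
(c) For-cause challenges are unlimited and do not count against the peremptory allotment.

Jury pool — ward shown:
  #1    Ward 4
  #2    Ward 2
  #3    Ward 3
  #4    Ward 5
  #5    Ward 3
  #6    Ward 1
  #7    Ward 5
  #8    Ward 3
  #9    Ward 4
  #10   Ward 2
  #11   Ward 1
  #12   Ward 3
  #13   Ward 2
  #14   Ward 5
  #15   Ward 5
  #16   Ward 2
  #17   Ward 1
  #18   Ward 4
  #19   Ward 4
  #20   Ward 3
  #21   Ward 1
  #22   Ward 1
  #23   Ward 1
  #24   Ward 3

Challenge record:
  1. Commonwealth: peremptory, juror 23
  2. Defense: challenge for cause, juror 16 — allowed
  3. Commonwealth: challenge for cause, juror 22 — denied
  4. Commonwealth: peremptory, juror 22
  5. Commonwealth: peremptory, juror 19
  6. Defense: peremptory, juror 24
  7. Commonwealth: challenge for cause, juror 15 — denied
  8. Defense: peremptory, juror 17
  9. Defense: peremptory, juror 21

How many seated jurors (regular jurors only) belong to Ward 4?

Removed: #16, #17, #19, #21, #22, #23, #24.
Seated jurors 1–9: #1, #2, #3, #4, #5, #6, #7, #8, #9 (alternates #10 not counted).
Of those, in Ward 4: #1, #9 → 2.

2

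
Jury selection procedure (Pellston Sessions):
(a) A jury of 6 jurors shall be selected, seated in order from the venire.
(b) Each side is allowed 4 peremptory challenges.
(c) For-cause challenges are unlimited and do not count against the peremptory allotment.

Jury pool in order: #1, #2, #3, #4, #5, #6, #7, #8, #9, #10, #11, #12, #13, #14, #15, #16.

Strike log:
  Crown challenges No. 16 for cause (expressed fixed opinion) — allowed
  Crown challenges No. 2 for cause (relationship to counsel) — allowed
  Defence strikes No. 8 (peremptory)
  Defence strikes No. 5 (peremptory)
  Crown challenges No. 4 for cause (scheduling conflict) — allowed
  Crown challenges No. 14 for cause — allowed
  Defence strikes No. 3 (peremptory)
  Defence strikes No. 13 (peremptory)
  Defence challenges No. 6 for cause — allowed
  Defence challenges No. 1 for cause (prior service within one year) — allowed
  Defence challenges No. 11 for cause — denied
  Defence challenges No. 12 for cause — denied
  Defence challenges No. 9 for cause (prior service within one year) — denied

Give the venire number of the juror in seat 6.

15

Removed: #1, #2, #3, #4, #5, #6, #8, #13, #14, #16. (#9, #11, #12 stay — for-cause denied.)
Filling seats in venire order through position 6: #7, #9, #10, #11, #12, #15.
So seat 6 is #15.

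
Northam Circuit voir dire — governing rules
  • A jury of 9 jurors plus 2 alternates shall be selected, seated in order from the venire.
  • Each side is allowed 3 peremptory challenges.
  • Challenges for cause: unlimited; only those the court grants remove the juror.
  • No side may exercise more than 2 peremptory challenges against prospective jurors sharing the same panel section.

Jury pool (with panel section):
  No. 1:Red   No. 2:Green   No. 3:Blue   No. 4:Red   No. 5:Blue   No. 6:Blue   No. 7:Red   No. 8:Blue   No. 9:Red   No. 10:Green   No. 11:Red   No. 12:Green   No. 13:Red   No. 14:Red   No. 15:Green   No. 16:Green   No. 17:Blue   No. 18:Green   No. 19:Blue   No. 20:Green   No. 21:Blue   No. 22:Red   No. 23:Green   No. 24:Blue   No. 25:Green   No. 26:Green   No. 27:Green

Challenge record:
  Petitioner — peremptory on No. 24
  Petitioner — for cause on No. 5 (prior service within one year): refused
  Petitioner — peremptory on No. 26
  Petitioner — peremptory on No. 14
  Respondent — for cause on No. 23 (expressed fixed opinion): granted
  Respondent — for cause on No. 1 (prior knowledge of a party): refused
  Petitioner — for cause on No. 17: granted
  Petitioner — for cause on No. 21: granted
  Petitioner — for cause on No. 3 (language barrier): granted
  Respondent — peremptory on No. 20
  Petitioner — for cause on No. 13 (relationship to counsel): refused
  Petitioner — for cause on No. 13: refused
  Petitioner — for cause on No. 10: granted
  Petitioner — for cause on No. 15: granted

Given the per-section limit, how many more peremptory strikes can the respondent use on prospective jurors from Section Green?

1

Respondent peremptories so far: #20 — 1 of 3 used, 2 left overall.
Against Section Green: #20 — 1 used; per-section cap 2 leaves 1.
Binding limit: min(2, 1) = 1.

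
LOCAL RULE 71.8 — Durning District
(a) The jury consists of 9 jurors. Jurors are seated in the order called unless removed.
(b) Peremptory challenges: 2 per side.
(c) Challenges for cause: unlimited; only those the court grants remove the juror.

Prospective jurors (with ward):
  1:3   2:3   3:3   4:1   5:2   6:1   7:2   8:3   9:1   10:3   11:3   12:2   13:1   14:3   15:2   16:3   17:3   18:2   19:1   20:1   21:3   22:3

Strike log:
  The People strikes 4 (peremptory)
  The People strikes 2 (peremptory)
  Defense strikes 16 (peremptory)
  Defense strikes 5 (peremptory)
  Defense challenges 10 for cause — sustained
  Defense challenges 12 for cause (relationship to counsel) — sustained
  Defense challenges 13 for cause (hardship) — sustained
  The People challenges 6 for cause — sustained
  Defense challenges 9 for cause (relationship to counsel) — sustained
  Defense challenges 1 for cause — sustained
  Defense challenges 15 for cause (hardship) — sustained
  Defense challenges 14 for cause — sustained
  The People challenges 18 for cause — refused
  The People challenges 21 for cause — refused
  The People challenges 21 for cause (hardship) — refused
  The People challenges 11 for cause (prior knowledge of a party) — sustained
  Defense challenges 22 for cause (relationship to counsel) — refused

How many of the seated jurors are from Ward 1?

Removed: #1, #2, #4, #5, #6, #9, #10, #11, #12, #13, #14, #15, #16.
Seated jurors 1–9: #3, #7, #8, #17, #18, #19, #20, #21, #22.
Of those, in Ward 1: #19, #20 → 2.

2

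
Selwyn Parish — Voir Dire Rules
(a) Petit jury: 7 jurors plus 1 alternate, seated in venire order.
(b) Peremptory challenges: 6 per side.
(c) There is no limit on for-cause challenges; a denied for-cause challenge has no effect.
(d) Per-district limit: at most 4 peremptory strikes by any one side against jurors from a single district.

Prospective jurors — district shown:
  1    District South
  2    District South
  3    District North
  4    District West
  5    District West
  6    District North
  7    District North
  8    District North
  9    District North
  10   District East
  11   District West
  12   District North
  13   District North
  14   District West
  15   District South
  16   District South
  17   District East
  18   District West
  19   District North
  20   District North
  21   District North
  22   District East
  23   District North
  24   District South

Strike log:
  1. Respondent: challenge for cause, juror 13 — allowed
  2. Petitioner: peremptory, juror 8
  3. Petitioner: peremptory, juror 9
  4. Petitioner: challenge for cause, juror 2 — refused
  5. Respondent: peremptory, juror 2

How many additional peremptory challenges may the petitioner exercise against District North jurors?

Petitioner peremptories so far: #8, #9 — 2 of 6 used, 4 left overall.
Against District North: #8, #9 — 2 used; per-district cap 4 leaves 2.
Binding limit: min(4, 2) = 2.

2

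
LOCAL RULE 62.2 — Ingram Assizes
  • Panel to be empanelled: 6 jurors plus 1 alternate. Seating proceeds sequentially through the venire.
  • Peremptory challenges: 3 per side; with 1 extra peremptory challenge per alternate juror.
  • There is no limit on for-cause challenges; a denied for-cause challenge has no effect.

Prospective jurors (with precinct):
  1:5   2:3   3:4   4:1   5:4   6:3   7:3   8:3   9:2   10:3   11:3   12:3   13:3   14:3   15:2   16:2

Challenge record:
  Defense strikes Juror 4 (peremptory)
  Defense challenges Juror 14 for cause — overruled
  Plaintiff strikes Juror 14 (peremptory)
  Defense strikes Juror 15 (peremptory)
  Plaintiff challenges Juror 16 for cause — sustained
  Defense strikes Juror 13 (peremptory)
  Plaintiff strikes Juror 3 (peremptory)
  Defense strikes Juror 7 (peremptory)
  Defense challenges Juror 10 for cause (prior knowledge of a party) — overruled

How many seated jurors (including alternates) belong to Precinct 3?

4

Removed: #3, #4, #7, #13, #14, #15, #16.
Seated (7 incl. alternates): #1, #2, #5, #6, #8, #9, #10.
Of those, in Precinct 3: #2, #6, #8, #10 → 4.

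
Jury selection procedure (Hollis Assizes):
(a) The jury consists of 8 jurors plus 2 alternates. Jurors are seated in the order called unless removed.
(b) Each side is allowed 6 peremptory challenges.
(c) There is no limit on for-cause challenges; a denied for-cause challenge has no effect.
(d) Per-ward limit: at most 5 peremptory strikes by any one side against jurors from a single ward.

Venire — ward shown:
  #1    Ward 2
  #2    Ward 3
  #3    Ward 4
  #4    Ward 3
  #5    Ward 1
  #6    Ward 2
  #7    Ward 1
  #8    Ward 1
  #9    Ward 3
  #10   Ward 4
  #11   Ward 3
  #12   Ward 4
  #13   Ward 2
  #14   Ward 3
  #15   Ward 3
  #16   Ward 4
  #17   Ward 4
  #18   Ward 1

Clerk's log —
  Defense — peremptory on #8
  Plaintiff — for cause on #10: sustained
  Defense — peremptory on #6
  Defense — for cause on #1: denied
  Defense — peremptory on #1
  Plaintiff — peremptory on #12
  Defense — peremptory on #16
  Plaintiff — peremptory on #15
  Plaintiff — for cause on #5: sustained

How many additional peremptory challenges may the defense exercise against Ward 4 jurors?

2

Defense peremptories so far: #8, #6, #1, #16 — 4 of 6 used, 2 left overall.
Against Ward 4: #16 — 1 used; per-ward cap 5 leaves 4.
Binding limit: min(2, 4) = 2.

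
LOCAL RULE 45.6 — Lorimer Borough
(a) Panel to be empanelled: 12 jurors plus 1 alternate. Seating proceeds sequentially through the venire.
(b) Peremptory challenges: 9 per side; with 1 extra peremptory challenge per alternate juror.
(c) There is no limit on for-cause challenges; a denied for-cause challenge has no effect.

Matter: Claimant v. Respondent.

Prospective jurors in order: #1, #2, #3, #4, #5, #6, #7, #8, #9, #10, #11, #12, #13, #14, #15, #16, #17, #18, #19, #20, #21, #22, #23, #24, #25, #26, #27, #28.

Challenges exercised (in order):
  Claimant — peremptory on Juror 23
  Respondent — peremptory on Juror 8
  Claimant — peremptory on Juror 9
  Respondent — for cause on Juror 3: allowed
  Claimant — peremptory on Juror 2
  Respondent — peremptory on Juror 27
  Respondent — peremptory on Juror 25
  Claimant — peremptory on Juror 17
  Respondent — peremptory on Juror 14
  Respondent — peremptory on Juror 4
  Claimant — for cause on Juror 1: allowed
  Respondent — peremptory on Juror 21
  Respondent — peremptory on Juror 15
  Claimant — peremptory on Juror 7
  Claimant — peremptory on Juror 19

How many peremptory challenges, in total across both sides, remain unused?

7

Claimant allotment: 9 base + 1 × 1 alternate = 10. Respondent allotment: 9 base + 1 × 1 alternate = 10.
Claimant peremptories used: #23, #9, #2, #17, #7, #19 — 6 (the for-cause on #1 doesn't count).
Respondent peremptories used: #8, #27, #25, #14, #4, #21, #15 — 7 (the for-cause on #3 doesn't count).
Remaining: (10 − 6) + (10 − 7) = 7.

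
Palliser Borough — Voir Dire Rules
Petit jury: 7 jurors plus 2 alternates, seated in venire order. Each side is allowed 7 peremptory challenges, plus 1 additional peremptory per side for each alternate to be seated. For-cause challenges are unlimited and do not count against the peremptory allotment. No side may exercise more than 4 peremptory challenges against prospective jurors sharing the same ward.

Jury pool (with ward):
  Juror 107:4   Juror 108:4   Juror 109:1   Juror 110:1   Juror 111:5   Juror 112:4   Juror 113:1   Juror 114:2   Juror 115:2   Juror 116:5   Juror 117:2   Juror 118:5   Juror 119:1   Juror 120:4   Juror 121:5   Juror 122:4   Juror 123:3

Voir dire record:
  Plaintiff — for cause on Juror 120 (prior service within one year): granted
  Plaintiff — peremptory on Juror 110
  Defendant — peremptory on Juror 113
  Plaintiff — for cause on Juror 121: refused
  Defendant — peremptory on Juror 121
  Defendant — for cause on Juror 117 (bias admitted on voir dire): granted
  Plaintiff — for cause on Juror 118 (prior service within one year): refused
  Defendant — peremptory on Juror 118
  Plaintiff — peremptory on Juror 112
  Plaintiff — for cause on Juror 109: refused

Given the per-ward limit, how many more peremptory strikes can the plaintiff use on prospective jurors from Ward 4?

Plaintiff peremptories so far: #110, #112 — 2 of 9 used, 7 left overall.
Against Ward 4: #112 — 1 used; per-ward cap 4 leaves 3.
Binding limit: min(7, 3) = 3.

3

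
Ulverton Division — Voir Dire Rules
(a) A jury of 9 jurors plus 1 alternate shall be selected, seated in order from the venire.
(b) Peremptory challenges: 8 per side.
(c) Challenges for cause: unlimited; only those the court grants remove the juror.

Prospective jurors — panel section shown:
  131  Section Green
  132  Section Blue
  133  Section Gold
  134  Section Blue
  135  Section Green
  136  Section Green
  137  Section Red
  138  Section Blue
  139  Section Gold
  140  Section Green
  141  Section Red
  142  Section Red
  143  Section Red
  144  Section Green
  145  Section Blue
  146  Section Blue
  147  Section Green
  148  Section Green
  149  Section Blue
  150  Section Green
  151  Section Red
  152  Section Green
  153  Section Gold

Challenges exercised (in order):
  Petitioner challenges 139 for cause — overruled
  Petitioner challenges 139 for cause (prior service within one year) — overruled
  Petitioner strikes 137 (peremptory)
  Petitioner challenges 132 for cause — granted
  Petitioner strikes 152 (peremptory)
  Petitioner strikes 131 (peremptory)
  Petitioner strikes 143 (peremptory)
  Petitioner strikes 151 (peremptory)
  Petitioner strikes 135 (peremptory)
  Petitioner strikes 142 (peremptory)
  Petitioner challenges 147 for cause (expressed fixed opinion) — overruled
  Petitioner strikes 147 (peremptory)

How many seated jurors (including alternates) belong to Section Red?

Removed: #131, #132, #135, #137, #142, #143, #147, #151, #152.
Seated (10 incl. alternates): #133, #134, #136, #138, #139, #140, #141, #144, #145, #146.
Of those, in Section Red: #141 → 1.

1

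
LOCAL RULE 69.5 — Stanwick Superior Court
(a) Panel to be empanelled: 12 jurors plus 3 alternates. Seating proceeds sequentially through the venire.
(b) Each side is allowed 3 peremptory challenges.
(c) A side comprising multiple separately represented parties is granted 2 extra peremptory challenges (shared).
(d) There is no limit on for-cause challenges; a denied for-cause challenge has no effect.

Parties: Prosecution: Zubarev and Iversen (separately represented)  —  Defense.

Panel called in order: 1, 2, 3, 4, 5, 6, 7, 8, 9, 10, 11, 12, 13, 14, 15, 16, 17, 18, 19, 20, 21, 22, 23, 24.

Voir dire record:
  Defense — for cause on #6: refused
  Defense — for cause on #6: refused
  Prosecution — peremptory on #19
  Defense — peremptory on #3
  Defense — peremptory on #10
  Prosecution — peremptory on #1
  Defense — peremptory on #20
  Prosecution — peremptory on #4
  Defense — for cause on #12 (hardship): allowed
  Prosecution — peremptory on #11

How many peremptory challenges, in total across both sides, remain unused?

1

Prosecution allotment: 3 base + 2 multi-party = 5. Defense allotment: 3.
Prosecution peremptories used: #19, #1, #4, #11 — 4.
Defense peremptories used: #3, #10, #20 — 3 (for-cause on #6, #6, #12 don't count).
Remaining: (5 − 4) + (3 − 3) = 1.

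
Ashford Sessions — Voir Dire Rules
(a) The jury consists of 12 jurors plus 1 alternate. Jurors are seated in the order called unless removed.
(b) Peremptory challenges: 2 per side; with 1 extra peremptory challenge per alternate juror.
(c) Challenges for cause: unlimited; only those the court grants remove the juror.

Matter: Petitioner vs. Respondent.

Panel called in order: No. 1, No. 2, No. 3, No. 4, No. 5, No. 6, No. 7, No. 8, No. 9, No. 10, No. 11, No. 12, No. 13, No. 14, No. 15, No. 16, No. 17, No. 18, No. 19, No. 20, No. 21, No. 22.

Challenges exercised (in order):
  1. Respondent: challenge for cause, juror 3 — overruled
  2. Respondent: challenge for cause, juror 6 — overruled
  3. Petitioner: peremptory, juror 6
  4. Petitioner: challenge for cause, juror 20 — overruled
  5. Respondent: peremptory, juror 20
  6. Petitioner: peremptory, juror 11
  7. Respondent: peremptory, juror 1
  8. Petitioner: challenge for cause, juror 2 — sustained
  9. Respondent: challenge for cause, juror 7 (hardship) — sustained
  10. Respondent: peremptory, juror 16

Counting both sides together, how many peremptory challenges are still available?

1

Petitioner allotment: 2 base + 1 × 1 alternate = 3. Respondent allotment: 2 base + 1 × 1 alternate = 3.
Petitioner peremptories used: #6, #11 — 2 (for-cause on #20, #2 don't count).
Respondent peremptories used: #20, #1, #16 — 3 (for-cause on #3, #6, #7 don't count).
Remaining: (3 − 2) + (3 − 3) = 1.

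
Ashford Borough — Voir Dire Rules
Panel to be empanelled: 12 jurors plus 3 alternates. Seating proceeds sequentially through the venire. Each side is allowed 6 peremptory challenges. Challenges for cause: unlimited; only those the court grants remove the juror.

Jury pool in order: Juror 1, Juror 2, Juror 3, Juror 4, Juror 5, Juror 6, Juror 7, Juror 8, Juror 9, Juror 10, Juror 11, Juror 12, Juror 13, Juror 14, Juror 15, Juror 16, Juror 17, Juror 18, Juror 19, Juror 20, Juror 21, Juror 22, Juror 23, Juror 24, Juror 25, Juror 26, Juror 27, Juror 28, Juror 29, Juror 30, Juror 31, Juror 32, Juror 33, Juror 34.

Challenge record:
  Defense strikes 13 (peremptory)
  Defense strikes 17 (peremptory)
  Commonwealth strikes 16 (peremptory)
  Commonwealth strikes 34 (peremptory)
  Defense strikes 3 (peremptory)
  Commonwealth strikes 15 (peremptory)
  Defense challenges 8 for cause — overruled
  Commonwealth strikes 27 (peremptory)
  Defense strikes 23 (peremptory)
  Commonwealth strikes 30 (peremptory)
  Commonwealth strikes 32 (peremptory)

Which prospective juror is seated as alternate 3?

Removed: #3, #13, #15, #16, #17, #23, #27, #30, #32, #34. (#8 stays — for-cause denied.)
Filling seats in venire order through position 15: #1, #2, #4, #5, #6, #7, #8, #9, #10, #11, #12, #14, #18, #19, #20.
So alternate 3 is #20.

20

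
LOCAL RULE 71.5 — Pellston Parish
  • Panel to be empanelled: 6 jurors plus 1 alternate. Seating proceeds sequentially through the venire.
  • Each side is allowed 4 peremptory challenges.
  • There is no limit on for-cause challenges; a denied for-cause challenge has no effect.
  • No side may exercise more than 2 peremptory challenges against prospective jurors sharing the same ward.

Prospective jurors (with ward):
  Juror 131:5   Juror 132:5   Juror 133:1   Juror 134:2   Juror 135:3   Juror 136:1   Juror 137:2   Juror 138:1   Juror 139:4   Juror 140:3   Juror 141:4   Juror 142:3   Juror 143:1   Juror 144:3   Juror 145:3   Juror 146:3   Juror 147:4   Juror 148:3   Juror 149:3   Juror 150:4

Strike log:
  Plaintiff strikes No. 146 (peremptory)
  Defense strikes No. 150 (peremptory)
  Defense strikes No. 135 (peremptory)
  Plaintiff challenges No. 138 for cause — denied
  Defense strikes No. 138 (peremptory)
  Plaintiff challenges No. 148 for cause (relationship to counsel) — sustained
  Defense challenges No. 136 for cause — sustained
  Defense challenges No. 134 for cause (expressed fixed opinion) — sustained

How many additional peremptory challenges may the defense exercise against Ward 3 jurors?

1

Defense peremptories so far: #150, #135, #138 — 3 of 4 used, 1 left overall.
Against Ward 3: #135 — 1 used; per-ward cap 2 leaves 1.
Binding limit: min(1, 1) = 1.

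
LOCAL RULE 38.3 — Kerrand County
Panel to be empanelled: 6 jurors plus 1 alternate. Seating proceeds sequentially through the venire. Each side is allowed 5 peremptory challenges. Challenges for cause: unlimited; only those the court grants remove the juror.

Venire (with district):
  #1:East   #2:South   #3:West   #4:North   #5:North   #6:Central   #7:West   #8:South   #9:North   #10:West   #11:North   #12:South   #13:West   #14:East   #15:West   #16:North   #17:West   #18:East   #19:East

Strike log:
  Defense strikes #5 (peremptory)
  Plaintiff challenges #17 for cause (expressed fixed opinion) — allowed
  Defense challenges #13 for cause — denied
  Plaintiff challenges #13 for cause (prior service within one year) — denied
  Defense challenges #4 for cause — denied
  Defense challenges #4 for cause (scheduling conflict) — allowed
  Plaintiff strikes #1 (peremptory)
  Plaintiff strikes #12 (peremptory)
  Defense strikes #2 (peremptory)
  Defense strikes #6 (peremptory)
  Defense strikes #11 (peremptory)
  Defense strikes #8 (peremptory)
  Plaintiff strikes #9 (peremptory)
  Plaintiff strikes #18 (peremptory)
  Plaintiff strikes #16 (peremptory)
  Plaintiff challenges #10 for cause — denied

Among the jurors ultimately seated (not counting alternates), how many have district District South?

Removed: #1, #2, #4, #5, #6, #8, #9, #11, #12, #16, #17, #18.
Seated jurors 1–6: #3, #7, #10, #13, #14, #15 (alternates #19 not counted).
None of those are in District South → 0.

0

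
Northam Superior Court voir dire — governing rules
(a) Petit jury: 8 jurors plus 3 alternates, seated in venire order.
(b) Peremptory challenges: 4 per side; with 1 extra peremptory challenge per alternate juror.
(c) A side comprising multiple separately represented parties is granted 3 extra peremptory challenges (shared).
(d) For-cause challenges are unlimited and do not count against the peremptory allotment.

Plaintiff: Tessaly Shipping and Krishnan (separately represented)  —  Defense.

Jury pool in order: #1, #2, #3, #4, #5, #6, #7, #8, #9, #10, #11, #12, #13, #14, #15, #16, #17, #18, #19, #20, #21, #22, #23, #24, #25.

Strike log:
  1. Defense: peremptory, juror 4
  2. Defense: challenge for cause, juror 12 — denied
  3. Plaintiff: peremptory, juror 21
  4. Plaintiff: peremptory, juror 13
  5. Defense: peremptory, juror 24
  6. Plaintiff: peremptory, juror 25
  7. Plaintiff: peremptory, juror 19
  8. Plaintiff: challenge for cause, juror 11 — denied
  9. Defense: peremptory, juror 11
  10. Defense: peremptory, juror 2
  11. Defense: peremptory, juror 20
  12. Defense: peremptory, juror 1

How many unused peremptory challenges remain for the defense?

1

Defense allotment: 4 base + 1 × 3 alternates = 7.
Defense peremptories used: #4, #24, #11, #2, #20, #1 — 6 (the for-cause on #12 doesn't count).
Remaining: 7 − 6 = 1.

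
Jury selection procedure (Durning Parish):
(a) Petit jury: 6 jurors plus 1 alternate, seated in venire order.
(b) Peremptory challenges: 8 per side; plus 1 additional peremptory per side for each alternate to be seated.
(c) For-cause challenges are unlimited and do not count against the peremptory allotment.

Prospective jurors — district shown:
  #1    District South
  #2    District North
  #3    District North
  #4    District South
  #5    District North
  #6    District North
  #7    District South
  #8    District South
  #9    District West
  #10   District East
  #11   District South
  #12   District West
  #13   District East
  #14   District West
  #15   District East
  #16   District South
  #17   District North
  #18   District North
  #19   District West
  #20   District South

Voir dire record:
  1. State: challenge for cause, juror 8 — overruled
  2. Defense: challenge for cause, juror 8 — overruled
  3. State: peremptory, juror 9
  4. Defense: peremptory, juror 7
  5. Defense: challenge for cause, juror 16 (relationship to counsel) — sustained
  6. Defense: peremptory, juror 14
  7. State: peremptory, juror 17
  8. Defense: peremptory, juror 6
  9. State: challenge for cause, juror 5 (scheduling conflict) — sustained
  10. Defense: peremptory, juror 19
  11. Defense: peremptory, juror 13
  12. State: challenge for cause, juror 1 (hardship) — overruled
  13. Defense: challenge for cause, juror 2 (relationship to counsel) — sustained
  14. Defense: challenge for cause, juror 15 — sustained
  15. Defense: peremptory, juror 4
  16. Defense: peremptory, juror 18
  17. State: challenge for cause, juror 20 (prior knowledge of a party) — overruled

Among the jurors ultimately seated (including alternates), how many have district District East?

Removed: #2, #4, #5, #6, #7, #9, #13, #14, #15, #16, #17, #18, #19.
Seated (7 incl. alternates): #1, #3, #8, #10, #11, #12, #20.
Of those, in District East: #10 → 1.

1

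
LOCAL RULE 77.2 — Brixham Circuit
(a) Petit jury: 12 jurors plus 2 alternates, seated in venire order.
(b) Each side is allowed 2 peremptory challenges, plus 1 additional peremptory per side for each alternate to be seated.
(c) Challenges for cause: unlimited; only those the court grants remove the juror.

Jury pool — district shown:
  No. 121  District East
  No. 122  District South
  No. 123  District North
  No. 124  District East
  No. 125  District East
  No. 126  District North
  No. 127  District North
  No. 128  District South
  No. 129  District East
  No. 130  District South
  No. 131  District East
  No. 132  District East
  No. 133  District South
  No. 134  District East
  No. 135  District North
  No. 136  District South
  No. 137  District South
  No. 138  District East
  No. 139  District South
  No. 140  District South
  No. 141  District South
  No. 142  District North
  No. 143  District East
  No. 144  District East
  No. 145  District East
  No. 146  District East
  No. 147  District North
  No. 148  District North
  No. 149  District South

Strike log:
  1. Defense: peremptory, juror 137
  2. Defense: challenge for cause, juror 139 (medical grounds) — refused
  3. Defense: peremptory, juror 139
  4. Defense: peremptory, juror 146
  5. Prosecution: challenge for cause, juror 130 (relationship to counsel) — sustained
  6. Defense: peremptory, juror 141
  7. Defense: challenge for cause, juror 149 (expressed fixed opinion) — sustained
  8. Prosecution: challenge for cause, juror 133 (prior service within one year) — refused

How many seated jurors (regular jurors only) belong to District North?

Removed: #130, #137, #139, #141, #146, #149.
Seated jurors 1–12: #121, #122, #123, #124, #125, #126, #127, #128, #129, #131, #132, #133 (alternates #134, #135 not counted).
Of those, in District North: #123, #126, #127 → 3.

3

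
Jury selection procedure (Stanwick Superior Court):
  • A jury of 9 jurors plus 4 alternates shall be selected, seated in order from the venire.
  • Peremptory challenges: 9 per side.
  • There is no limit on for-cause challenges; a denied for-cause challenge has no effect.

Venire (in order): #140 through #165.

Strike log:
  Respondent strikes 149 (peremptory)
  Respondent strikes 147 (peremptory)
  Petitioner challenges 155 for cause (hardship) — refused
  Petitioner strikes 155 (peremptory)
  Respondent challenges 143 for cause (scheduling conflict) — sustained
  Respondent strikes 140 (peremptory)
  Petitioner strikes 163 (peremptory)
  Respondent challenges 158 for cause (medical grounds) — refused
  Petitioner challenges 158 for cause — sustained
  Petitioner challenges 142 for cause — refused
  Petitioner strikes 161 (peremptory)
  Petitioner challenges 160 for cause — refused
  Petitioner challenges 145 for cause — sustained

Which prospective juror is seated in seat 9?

153

Removed: #140, #143, #145, #147, #149, #155, #158, #161, #163. (#142, #160 stay — for-cause denied.)
Seating in order: seats 1–9 → #141, #142, #144, #146, #148, #150, #151, #152, #153; alternates → #154, #156, #157, #159.
So seat 9 is #153.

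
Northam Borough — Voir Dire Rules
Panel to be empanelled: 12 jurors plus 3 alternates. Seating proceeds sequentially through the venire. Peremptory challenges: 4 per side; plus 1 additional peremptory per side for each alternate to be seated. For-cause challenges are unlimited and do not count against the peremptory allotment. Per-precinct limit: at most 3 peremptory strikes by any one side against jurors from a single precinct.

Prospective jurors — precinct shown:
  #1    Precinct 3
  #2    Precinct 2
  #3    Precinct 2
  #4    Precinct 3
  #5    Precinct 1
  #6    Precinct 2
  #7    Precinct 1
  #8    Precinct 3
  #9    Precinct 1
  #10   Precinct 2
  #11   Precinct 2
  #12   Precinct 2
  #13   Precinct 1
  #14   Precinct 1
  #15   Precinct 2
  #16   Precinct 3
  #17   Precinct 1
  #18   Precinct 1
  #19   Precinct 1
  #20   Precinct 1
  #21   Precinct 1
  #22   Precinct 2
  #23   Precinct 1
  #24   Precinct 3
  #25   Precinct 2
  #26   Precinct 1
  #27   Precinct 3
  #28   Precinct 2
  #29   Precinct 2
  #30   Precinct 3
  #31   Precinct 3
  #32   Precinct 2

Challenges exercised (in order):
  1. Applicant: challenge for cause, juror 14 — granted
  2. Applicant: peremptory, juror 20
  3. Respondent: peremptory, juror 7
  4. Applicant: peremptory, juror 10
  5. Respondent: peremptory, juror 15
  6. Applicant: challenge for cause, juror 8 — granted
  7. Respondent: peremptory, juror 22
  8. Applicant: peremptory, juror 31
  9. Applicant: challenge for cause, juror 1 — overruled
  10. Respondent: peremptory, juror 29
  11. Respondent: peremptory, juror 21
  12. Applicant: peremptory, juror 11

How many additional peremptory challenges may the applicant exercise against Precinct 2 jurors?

Applicant peremptories so far: #20, #10, #31, #11 — 4 of 7 used, 3 left overall.
Against Precinct 2: #10, #11 — 2 used; per-precinct cap 3 leaves 1.
Binding limit: min(3, 1) = 1.

1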